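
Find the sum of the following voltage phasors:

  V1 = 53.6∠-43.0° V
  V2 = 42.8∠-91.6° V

Step 1 — Convert each phasor to rectangular form:
  V1 = 53.6·(cos(-43.0°) + j·sin(-43.0°)) = 39.2 - j36.56 V
  V2 = 42.8·(cos(-91.6°) + j·sin(-91.6°)) = -1.195 - j42.78 V
Step 2 — Sum components: V_total = 38.01 - j79.34 V.
Step 3 — Convert to polar: |V_total| = 87.97 V, ∠V_total = -64.4°.

V_total = 87.97∠-64.4° V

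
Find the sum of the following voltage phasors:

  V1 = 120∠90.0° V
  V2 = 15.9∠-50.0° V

Step 1 — Convert each phasor to rectangular form:
  V1 = 120·(cos(90.0°) + j·sin(90.0°)) = 0 + j120 V
  V2 = 15.9·(cos(-50.0°) + j·sin(-50.0°)) = 10.22 - j12.18 V
Step 2 — Sum components: V_total = 10.22 + j107.8 V.
Step 3 — Convert to polar: |V_total| = 108.3 V, ∠V_total = 84.6°.

V_total = 108.3∠84.6° V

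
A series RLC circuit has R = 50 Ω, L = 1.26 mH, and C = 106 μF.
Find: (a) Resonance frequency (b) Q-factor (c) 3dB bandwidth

Step 1 — Resonance condition Im(Z)=0 gives ω₀ = 1/√(LC).
Step 2 — ω₀ = 1/√(0.00126·0.000106) = 2736 rad/s.
Step 3 — f₀ = ω₀/(2π) = 435.5 Hz.
Step 4 — Series Q: Q = ω₀L/R = 2736·0.00126/50 = 0.06895.
Step 5 — 3dB bandwidth: Δω = ω₀/Q = 3.968e+04 rad/s; BW = Δω/(2π) = 6316 Hz.

(a) f₀ = 435.5 Hz  (b) Q = 0.06895  (c) BW = 6316 Hz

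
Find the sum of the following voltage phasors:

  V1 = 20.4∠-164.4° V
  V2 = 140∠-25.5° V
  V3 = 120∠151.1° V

Step 1 — Convert each phasor to rectangular form:
  V1 = 20.4·(cos(-164.4°) + j·sin(-164.4°)) = -19.65 - j5.486 V
  V2 = 140·(cos(-25.5°) + j·sin(-25.5°)) = 126.4 - j60.27 V
  V3 = 120·(cos(151.1°) + j·sin(151.1°)) = -105.1 + j57.99 V
Step 2 — Sum components: V_total = 1.658 - j7.764 V.
Step 3 — Convert to polar: |V_total| = 7.939 V, ∠V_total = -77.9°.

V_total = 7.939∠-77.9° V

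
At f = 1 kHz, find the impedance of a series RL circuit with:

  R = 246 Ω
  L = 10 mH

Step 1 — Angular frequency: ω = 2π·f = 2π·1000 = 6283 rad/s.
Step 2 — Component impedances:
  R: Z = R = 246 Ω
  L: Z = jωL = j·6283·0.01 = 0 + j62.83 Ω
Step 3 — Series combination: Z_total = R + L = 246 + j62.83 Ω = 253.9∠14.3° Ω.

Z = 246 + j62.83 Ω = 253.9∠14.3° Ω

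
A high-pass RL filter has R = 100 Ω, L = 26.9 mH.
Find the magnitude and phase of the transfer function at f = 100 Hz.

Step 1 — Angular frequency: ω = 2π·100 = 628.3 rad/s.
Step 2 — Transfer function: H(jω) = jωL/(R + jωL).
Step 3 — Numerator jωL = j·16.9; denominator R + jωL = 100 + j16.9.
Step 4 — H = 0.02777 + j0.1643.
Step 5 — Magnitude: |H| = 0.1667 (-15.6 dB); phase: φ = 80.4°.

|H| = 0.1667 (-15.6 dB), φ = 80.4°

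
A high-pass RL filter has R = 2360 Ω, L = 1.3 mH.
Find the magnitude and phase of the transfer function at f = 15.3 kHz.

Step 1 — Angular frequency: ω = 2π·1.53e+04 = 9.613e+04 rad/s.
Step 2 — Transfer function: H(jω) = jωL/(R + jωL).
Step 3 — Numerator jωL = j·125; denominator R + jωL = 2360 + j125.
Step 4 — H = 0.002796 + j0.05281.
Step 5 — Magnitude: |H| = 0.05288 (-25.5 dB); phase: φ = 87.0°.

|H| = 0.05288 (-25.5 dB), φ = 87.0°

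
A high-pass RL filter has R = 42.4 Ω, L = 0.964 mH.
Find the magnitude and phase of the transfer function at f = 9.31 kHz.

Step 1 — Angular frequency: ω = 2π·9310 = 5.85e+04 rad/s.
Step 2 — Transfer function: H(jω) = jωL/(R + jωL).
Step 3 — Numerator jωL = j·56.39; denominator R + jωL = 42.4 + j56.39.
Step 4 — H = 0.6388 + j0.4803.
Step 5 — Magnitude: |H| = 0.7993 (-1.9 dB); phase: φ = 36.9°.

|H| = 0.7993 (-1.9 dB), φ = 36.9°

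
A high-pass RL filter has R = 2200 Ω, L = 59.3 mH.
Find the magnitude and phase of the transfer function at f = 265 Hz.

Step 1 — Angular frequency: ω = 2π·265 = 1665 rad/s.
Step 2 — Transfer function: H(jω) = jωL/(R + jωL).
Step 3 — Numerator jωL = j·98.74; denominator R + jωL = 2200 + j98.74.
Step 4 — H = 0.00201 + j0.04479.
Step 5 — Magnitude: |H| = 0.04484 (-27.0 dB); phase: φ = 87.4°.

|H| = 0.04484 (-27.0 dB), φ = 87.4°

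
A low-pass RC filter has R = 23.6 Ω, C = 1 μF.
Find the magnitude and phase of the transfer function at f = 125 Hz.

Step 1 — Angular frequency: ω = 2π·125 = 785.4 rad/s.
Step 2 — Transfer function: H(jω) = 1/(1 + jωRC).
Step 3 — Denominator: 1 + jωRC = 1 + j·785.4·23.6·1e-06 = 1 + j0.01854.
Step 4 — H = 0.9997 - j0.01853.
Step 5 — Magnitude: |H| = 0.9998 (-0.0 dB); phase: φ = -1.1°.

|H| = 0.9998 (-0.0 dB), φ = -1.1°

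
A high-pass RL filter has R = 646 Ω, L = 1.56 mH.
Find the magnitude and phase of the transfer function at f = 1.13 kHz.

Step 1 — Angular frequency: ω = 2π·1130 = 7100 rad/s.
Step 2 — Transfer function: H(jω) = jωL/(R + jωL).
Step 3 — Numerator jωL = j·11.08; denominator R + jωL = 646 + j11.08.
Step 4 — H = 0.0002939 + j0.01714.
Step 5 — Magnitude: |H| = 0.01714 (-35.3 dB); phase: φ = 89.0°.

|H| = 0.01714 (-35.3 dB), φ = 89.0°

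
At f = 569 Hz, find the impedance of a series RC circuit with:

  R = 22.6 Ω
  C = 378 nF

Step 1 — Angular frequency: ω = 2π·f = 2π·569 = 3575 rad/s.
Step 2 — Component impedances:
  R: Z = R = 22.6 Ω
  C: Z = 1/(jωC) = -j/(ω·C) = 0 - j740 Ω
Step 3 — Series combination: Z_total = R + C = 22.6 - j740 Ω = 740.3∠-88.3° Ω.

Z = 22.6 - j740 Ω = 740.3∠-88.3° Ω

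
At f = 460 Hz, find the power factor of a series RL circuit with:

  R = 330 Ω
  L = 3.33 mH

Step 1 — Angular frequency: ω = 2π·f = 2π·460 = 2890 rad/s.
Step 2 — Component impedances:
  R: Z = R = 330 Ω
  L: Z = jωL = j·2890·0.00333 = 0 + j9.625 Ω
Step 3 — Series combination: Z_total = R + L = 330 + j9.625 Ω = 330.1∠1.7° Ω.
Step 4 — Power factor: PF = cos(φ) = Re(Z)/|Z| = 330/330.14 = 0.9996.
Step 5 — Type: Im(Z) = 9.625 ⇒ lagging (phase φ = 1.7°).

PF = 0.9996 (lagging, φ = 1.7°)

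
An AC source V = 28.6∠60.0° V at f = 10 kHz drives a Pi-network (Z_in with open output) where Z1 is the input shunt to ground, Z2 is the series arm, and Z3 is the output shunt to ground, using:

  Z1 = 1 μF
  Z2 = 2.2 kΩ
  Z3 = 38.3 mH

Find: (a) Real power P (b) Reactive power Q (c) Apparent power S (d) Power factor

Step 1 — Angular frequency: ω = 2π·f = 2π·1e+04 = 6.283e+04 rad/s.
Step 2 — Component impedances:
  Z1: Z = 1/(jωC) = -j/(ω·C) = 0 - j15.92 Ω
  Z2: Z = R = 2200 Ω
  Z3: Z = jωL = j·6.283e+04·0.0383 = 0 + j2406 Ω
Step 3 — With open output, the series arm Z2 and the output shunt Z3 appear in series to ground: Z2 + Z3 = 2200 + j2406 Ω.
Step 4 — Parallel with input shunt Z1: Z_in = Z1 || (Z2 + Z3) = 0.0528 - j15.97 Ω = 15.97∠-89.8° Ω.
Step 5 — Source phasor: V = 28.6∠60.0° V = 14.3 + j24.77 V.
Step 6 — Current: I = V / Z = -1.548 + j0.9004 A = 1.791∠149.8° A.
Step 7 — Complex power: S = V·I* = 0.1693 - j51.21 VA.
Step 8 — Real power: P = Re(S) = 0.1693 W.
Step 9 — Reactive power: Q = Im(S) = -51.21 VAR.
Step 10 — Apparent power: |S| = 51.21 VA.
Step 11 — Power factor: PF = P/|S| = 0.003305 (leading).

(a) P = 0.1693 W  (b) Q = -51.21 VAR  (c) S = 51.21 VA  (d) PF = 0.003305 (leading)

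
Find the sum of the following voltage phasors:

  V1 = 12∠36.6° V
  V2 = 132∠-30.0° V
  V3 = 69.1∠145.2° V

Step 1 — Convert each phasor to rectangular form:
  V1 = 12·(cos(36.6°) + j·sin(36.6°)) = 9.634 + j7.155 V
  V2 = 132·(cos(-30.0°) + j·sin(-30.0°)) = 114.3 - j66 V
  V3 = 69.1·(cos(145.2°) + j·sin(145.2°)) = -56.74 + j39.44 V
Step 2 — Sum components: V_total = 67.21 - j19.41 V.
Step 3 — Convert to polar: |V_total| = 69.95 V, ∠V_total = -16.1°.

V_total = 69.95∠-16.1° V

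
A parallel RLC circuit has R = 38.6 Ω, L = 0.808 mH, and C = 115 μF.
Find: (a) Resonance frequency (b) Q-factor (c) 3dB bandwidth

Step 1 — Resonance: ω₀ = 1/√(LC) = 1/√(0.000808·0.000115) = 3281 rad/s.
Step 2 — f₀ = ω₀/(2π) = 522.1 Hz.
Step 3 — Parallel Q: Q = R/(ω₀L) = 38.6/(3281·0.000808) = 14.56.
Step 4 — Bandwidth: Δω = ω₀/Q = 225.3 rad/s; BW = Δω/(2π) = 35.85 Hz.

(a) f₀ = 522.1 Hz  (b) Q = 14.56  (c) BW = 35.85 Hz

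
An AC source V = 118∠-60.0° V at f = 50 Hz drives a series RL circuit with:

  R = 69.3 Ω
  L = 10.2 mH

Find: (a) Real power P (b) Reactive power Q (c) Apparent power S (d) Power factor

Step 1 — Angular frequency: ω = 2π·f = 2π·50 = 314.2 rad/s.
Step 2 — Component impedances:
  R: Z = R = 69.3 Ω
  L: Z = jωL = j·314.2·0.0102 = 0 + j3.204 Ω
Step 3 — Series combination: Z_total = R + L = 69.3 + j3.204 Ω = 69.37∠2.6° Ω.
Step 4 — Source phasor: V = 118∠-60.0° V = 59 - j102.2 V.
Step 5 — Current: I = V / Z = 0.7815 - j1.511 A = 1.701∠-62.6° A.
Step 6 — Complex power: S = V·I* = 200.5 + j9.271 VA.
Step 7 — Real power: P = Re(S) = 200.5 W.
Step 8 — Reactive power: Q = Im(S) = 9.271 VAR.
Step 9 — Apparent power: |S| = 200.7 VA.
Step 10 — Power factor: PF = P/|S| = 0.9989 (lagging).

(a) P = 200.5 W  (b) Q = 9.271 VAR  (c) S = 200.7 VA  (d) PF = 0.9989 (lagging)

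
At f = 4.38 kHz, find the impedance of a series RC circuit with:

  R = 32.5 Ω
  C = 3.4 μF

Step 1 — Angular frequency: ω = 2π·f = 2π·4380 = 2.752e+04 rad/s.
Step 2 — Component impedances:
  R: Z = R = 32.5 Ω
  C: Z = 1/(jωC) = -j/(ω·C) = 0 - j10.69 Ω
Step 3 — Series combination: Z_total = R + C = 32.5 - j10.69 Ω = 34.21∠-18.2° Ω.

Z = 32.5 - j10.69 Ω = 34.21∠-18.2° Ω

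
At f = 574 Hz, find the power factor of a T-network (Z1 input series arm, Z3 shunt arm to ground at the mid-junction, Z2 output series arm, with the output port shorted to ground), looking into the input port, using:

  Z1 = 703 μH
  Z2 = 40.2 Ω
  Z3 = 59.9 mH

Step 1 — Angular frequency: ω = 2π·f = 2π·574 = 3607 rad/s.
Step 2 — Component impedances:
  Z1: Z = jωL = j·3607·0.000703 = 0 + j2.535 Ω
  Z2: Z = R = 40.2 Ω
  Z3: Z = jωL = j·3607·0.0599 = 0 + j216 Ω
Step 3 — With the output port shorted to ground, the output series arm Z2 runs from the junction to ground; the shunt arm Z3 also runs from the junction to ground. They appear in parallel: Z3 || Z2 = 38.85 + j7.23 Ω.
Step 4 — Series with input arm Z1: Z_in = Z1 + (Z3 || Z2) = 38.85 + j9.766 Ω = 40.06∠14.1° Ω.
Step 5 — Power factor: PF = cos(φ) = Re(Z)/|Z| = 38.85/40.06 = 0.9698.
Step 6 — Type: Im(Z) = 9.766 ⇒ lagging (phase φ = 14.1°).

PF = 0.9698 (lagging, φ = 14.1°)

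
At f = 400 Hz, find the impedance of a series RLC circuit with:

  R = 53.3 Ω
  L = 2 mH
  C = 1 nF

Step 1 — Angular frequency: ω = 2π·f = 2π·400 = 2513 rad/s.
Step 2 — Component impedances:
  R: Z = R = 53.3 Ω
  L: Z = jωL = j·2513·0.002 = 0 + j5.027 Ω
  C: Z = 1/(jωC) = -j/(ω·C) = 0 - j3.979e+05 Ω
Step 3 — Series combination: Z_total = R + L + C = 53.3 - j3.979e+05 Ω = 3.979e+05∠-90.0° Ω.

Z = 53.3 - j3.979e+05 Ω = 3.979e+05∠-90.0° Ω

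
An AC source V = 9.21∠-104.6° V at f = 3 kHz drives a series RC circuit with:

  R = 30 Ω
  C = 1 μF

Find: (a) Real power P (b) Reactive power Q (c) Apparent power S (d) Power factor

Step 1 — Angular frequency: ω = 2π·f = 2π·3000 = 1.885e+04 rad/s.
Step 2 — Component impedances:
  R: Z = R = 30 Ω
  C: Z = 1/(jωC) = -j/(ω·C) = 0 - j53.05 Ω
Step 3 — Series combination: Z_total = R + C = 30 - j53.05 Ω = 60.95∠-60.5° Ω.
Step 4 — Source phasor: V = 9.21∠-104.6° V = -2.322 - j8.913 V.
Step 5 — Current: I = V / Z = 0.1085 - j0.1051 A = 0.1511∠-44.1° A.
Step 6 — Complex power: S = V·I* = 0.6851 - j1.211 VA.
Step 7 — Real power: P = Re(S) = 0.6851 W.
Step 8 — Reactive power: Q = Im(S) = -1.211 VAR.
Step 9 — Apparent power: |S| = 1.392 VA.
Step 10 — Power factor: PF = P/|S| = 0.4922 (leading).

(a) P = 0.6851 W  (b) Q = -1.211 VAR  (c) S = 1.392 VA  (d) PF = 0.4922 (leading)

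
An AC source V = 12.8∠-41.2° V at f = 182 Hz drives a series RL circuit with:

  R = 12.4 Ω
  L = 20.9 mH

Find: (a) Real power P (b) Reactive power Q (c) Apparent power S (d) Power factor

Step 1 — Angular frequency: ω = 2π·f = 2π·182 = 1144 rad/s.
Step 2 — Component impedances:
  R: Z = R = 12.4 Ω
  L: Z = jωL = j·1144·0.0209 = 0 + j23.9 Ω
Step 3 — Series combination: Z_total = R + L = 12.4 + j23.9 Ω = 26.93∠62.6° Ω.
Step 4 — Source phasor: V = 12.8∠-41.2° V = 9.631 - j8.431 V.
Step 5 — Current: I = V / Z = -0.1132 - j0.4617 A = 0.4754∠-103.8° A.
Step 6 — Complex power: S = V·I* = 2.802 + j5.401 VA.
Step 7 — Real power: P = Re(S) = 2.802 W.
Step 8 — Reactive power: Q = Im(S) = 5.401 VAR.
Step 9 — Apparent power: |S| = 6.085 VA.
Step 10 — Power factor: PF = P/|S| = 0.4605 (lagging).

(a) P = 2.802 W  (b) Q = 5.401 VAR  (c) S = 6.085 VA  (d) PF = 0.4605 (lagging)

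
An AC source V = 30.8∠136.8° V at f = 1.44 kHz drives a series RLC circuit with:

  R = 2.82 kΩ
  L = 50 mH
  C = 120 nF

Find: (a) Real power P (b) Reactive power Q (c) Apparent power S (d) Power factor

Step 1 — Angular frequency: ω = 2π·f = 2π·1440 = 9048 rad/s.
Step 2 — Component impedances:
  R: Z = R = 2820 Ω
  L: Z = jωL = j·9048·0.05 = 0 + j452.4 Ω
  C: Z = 1/(jωC) = -j/(ω·C) = 0 - j921 Ω
Step 3 — Series combination: Z_total = R + L + C = 2820 - j468.6 Ω = 2859∠-9.4° Ω.
Step 4 — Source phasor: V = 30.8∠136.8° V = -22.45 + j21.08 V.
Step 5 — Current: I = V / Z = -0.008957 + j0.005988 A = 0.01077∠146.2° A.
Step 6 — Complex power: S = V·I* = 0.3274 - j0.0544 VA.
Step 7 — Real power: P = Re(S) = 0.3274 W.
Step 8 — Reactive power: Q = Im(S) = -0.0544 VAR.
Step 9 — Apparent power: |S| = 0.3318 VA.
Step 10 — Power factor: PF = P/|S| = 0.9865 (leading).

(a) P = 0.3274 W  (b) Q = -0.0544 VAR  (c) S = 0.3318 VA  (d) PF = 0.9865 (leading)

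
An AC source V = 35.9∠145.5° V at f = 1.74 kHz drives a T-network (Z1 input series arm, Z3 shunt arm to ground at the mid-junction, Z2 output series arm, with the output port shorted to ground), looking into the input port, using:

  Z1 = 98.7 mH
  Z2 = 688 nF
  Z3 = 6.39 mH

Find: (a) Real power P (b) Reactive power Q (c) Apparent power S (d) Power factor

Step 1 — Angular frequency: ω = 2π·f = 2π·1740 = 1.093e+04 rad/s.
Step 2 — Component impedances:
  Z1: Z = jωL = j·1.093e+04·0.0987 = 0 + j1079 Ω
  Z2: Z = 1/(jωC) = -j/(ω·C) = 0 - j132.9 Ω
  Z3: Z = jωL = j·1.093e+04·0.00639 = 0 + j69.86 Ω
Step 3 — With the output port shorted to ground, the output series arm Z2 runs from the junction to ground; the shunt arm Z3 also runs from the junction to ground. They appear in parallel: Z3 || Z2 = 0 + j147.2 Ω.
Step 4 — Series with input arm Z1: Z_in = Z1 + (Z3 || Z2) = 0 + j1226 Ω = 1226∠90.0° Ω.
Step 5 — Source phasor: V = 35.9∠145.5° V = -29.59 + j20.33 V.
Step 6 — Current: I = V / Z = 0.01658 + j0.02413 A = 0.02928∠55.5° A.
Step 7 — Complex power: S = V·I* = 0 + j1.051 VA.
Step 8 — Real power: P = Re(S) = 0 W.
Step 9 — Reactive power: Q = Im(S) = 1.051 VAR.
Step 10 — Apparent power: |S| = 1.051 VA.
Step 11 — Power factor: PF = P/|S| = 0 (lagging).

(a) P = 0 W  (b) Q = 1.051 VAR  (c) S = 1.051 VA  (d) PF = 0 (lagging)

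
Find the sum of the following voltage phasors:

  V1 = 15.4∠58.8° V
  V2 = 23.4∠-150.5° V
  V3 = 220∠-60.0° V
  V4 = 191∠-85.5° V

Step 1 — Convert each phasor to rectangular form:
  V1 = 15.4·(cos(58.8°) + j·sin(58.8°)) = 7.978 + j13.17 V
  V2 = 23.4·(cos(-150.5°) + j·sin(-150.5°)) = -20.37 - j11.52 V
  V3 = 220·(cos(-60.0°) + j·sin(-60.0°)) = 110 - j190.5 V
  V4 = 191·(cos(-85.5°) + j·sin(-85.5°)) = 14.99 - j190.4 V
Step 2 — Sum components: V_total = 112.6 - j379.3 V.
Step 3 — Convert to polar: |V_total| = 395.6 V, ∠V_total = -73.5°.

V_total = 395.6∠-73.5° V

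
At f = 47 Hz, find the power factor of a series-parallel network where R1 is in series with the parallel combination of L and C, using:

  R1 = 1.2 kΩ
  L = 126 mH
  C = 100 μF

Step 1 — Angular frequency: ω = 2π·f = 2π·47 = 295.3 rad/s.
Step 2 — Component impedances:
  R1: Z = R = 1200 Ω
  L: Z = jωL = j·295.3·0.126 = 0 + j37.21 Ω
  C: Z = 1/(jωC) = -j/(ω·C) = 0 - j33.86 Ω
Step 3 — Parallel branch: L || C = 1/(1/L + 1/C) = 0 - j376.5 Ω.
Step 4 — Series with R1: Z_total = R1 + (L || C) = 1200 - j376.5 Ω = 1258∠-17.4° Ω.
Step 5 — Power factor: PF = cos(φ) = Re(Z)/|Z| = 1200/1257.7 = 0.9541.
Step 6 — Type: Im(Z) = -376.5 ⇒ leading (phase φ = -17.4°).

PF = 0.9541 (leading, φ = -17.4°)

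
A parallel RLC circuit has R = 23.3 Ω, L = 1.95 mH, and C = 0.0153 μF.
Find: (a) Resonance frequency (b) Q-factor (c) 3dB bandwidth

Step 1 — Resonance: ω₀ = 1/√(LC) = 1/√(0.00195·1.53e-08) = 1.831e+05 rad/s.
Step 2 — f₀ = ω₀/(2π) = 2.914e+04 Hz.
Step 3 — Parallel Q: Q = R/(ω₀L) = 23.3/(1.831e+05·0.00195) = 0.06527.
Step 4 — Bandwidth: Δω = ω₀/Q = 2.805e+06 rad/s; BW = Δω/(2π) = 4.464e+05 Hz.

(a) f₀ = 2.914e+04 Hz  (b) Q = 0.06527  (c) BW = 4.464e+05 Hz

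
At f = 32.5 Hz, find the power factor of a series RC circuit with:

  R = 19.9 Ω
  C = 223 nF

Step 1 — Angular frequency: ω = 2π·f = 2π·32.5 = 204.2 rad/s.
Step 2 — Component impedances:
  R: Z = R = 19.9 Ω
  C: Z = 1/(jωC) = -j/(ω·C) = 0 - j2.196e+04 Ω
Step 3 — Series combination: Z_total = R + C = 19.9 - j2.196e+04 Ω = 2.196e+04∠-89.9° Ω.
Step 4 — Power factor: PF = cos(φ) = Re(Z)/|Z| = 19.9/2.196e+04 = 0.0009062.
Step 5 — Type: Im(Z) = -2.196e+04 ⇒ leading (phase φ = -89.9°).

PF = 0.0009062 (leading, φ = -89.9°)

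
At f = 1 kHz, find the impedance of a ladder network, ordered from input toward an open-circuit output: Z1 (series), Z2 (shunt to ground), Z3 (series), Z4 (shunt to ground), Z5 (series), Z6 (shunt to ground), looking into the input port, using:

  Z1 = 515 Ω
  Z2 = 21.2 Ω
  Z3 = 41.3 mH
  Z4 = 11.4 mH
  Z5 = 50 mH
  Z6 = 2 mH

Step 1 — Angular frequency: ω = 2π·f = 2π·1000 = 6283 rad/s.
Step 2 — Component impedances:
  Z1: Z = R = 515 Ω
  Z2: Z = R = 21.2 Ω
  Z3: Z = jωL = j·6283·0.0413 = 0 + j259.5 Ω
  Z4: Z = jωL = j·6283·0.0114 = 0 + j71.63 Ω
  Z5: Z = jωL = j·6283·0.05 = 0 + j314.2 Ω
  Z6: Z = jωL = j·6283·0.002 = 0 + j12.57 Ω
Step 3 — Ladder network (open output): work backward from the far end, alternating series and parallel combinations. Z_in = 536.1 + j1.406 Ω = 536.1∠0.2° Ω.

Z = 536.1 + j1.406 Ω = 536.1∠0.2° Ω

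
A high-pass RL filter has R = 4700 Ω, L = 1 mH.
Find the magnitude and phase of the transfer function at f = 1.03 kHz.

Step 1 — Angular frequency: ω = 2π·1030 = 6472 rad/s.
Step 2 — Transfer function: H(jω) = jωL/(R + jωL).
Step 3 — Numerator jωL = j·6.472; denominator R + jωL = 4700 + j6.472.
Step 4 — H = 1.896e-06 + j0.001377.
Step 5 — Magnitude: |H| = 0.001377 (-57.2 dB); phase: φ = 89.9°.

|H| = 0.001377 (-57.2 dB), φ = 89.9°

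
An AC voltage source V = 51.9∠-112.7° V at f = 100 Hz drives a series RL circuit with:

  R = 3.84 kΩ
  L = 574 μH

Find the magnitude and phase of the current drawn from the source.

Step 1 — Angular frequency: ω = 2π·f = 2π·100 = 628.3 rad/s.
Step 2 — Component impedances:
  R: Z = R = 3840 Ω
  L: Z = jωL = j·628.3·0.000574 = 0 + j0.3607 Ω
Step 3 — Series combination: Z_total = R + L = 3840 + j0.3607 Ω = 3840∠0.0° Ω.
Step 4 — Source phasor: V = 51.9∠-112.7° V = -20.03 - j47.88 V.
Step 5 — Ohm's law: I = V / Z_total = (-20.03 - j47.88) / (3840 + j0.3607) = -0.005217 - j0.01247 A.
Step 6 — Convert to polar: |I| = 0.01352 A, ∠I = -112.7°.

I = 0.01352∠-112.7° A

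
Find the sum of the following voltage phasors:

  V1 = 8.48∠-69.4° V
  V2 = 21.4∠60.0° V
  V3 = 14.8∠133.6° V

Step 1 — Convert each phasor to rectangular form:
  V1 = 8.48·(cos(-69.4°) + j·sin(-69.4°)) = 2.984 - j7.938 V
  V2 = 21.4·(cos(60.0°) + j·sin(60.0°)) = 10.7 + j18.53 V
  V3 = 14.8·(cos(133.6°) + j·sin(133.6°)) = -10.21 + j10.72 V
Step 2 — Sum components: V_total = 3.477 + j21.31 V.
Step 3 — Convert to polar: |V_total| = 21.59 V, ∠V_total = 80.7°.

V_total = 21.59∠80.7° V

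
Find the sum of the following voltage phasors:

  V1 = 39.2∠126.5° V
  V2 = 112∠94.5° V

Step 1 — Convert each phasor to rectangular form:
  V1 = 39.2·(cos(126.5°) + j·sin(126.5°)) = -23.32 + j31.51 V
  V2 = 112·(cos(94.5°) + j·sin(94.5°)) = -8.787 + j111.7 V
Step 2 — Sum components: V_total = -32.1 + j143.2 V.
Step 3 — Convert to polar: |V_total| = 146.7 V, ∠V_total = 102.6°.

V_total = 146.7∠102.6° V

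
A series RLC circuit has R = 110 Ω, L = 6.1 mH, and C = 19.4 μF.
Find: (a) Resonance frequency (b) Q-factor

Step 1 — Resonance condition Im(Z)=0 gives ω₀ = 1/√(LC).
Step 2 — ω₀ = 1/√(0.0061·1.94e-05) = 2907 rad/s.
Step 3 — f₀ = ω₀/(2π) = 462.7 Hz.
Step 4 — Series Q: Q = ω₀L/R = 2907·0.0061/110 = 0.1612.

(a) f₀ = 462.7 Hz  (b) Q = 0.1612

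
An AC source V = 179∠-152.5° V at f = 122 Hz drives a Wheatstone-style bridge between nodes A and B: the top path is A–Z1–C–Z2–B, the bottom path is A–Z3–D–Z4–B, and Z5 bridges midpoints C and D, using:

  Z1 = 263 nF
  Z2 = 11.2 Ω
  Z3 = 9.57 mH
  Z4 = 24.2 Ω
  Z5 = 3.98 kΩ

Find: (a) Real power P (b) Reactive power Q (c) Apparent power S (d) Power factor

Step 1 — Angular frequency: ω = 2π·f = 2π·122 = 766.5 rad/s.
Step 2 — Component impedances:
  Z1: Z = 1/(jωC) = -j/(ω·C) = 0 - j4960 Ω
  Z2: Z = R = 11.2 Ω
  Z3: Z = jωL = j·766.5·0.00957 = 0 + j7.336 Ω
  Z4: Z = R = 24.2 Ω
  Z5: Z = R = 3980 Ω
Step 3 — Bridge requires nodal analysis (the Z5 bridge couples midpoints C and D, so the two paths cannot be reduced to a simple series/parallel combination). Setting node B to ground and injecting 1 A at node A, the 3-node admittance system at A, C, D solves to V_A = Z_AB = 24.12 + j7.23 Ω = 25.18∠16.7° Ω.
Step 4 — Source phasor: V = 179∠-152.5° V = -158.8 - j82.65 V.
Step 5 — Current: I = V / Z = -6.981 - j1.334 A = 7.108∠-169.2° A.
Step 6 — Complex power: S = V·I* = 1219 + j365.2 VA.
Step 7 — Real power: P = Re(S) = 1219 W.
Step 8 — Reactive power: Q = Im(S) = 365.2 VAR.
Step 9 — Apparent power: |S| = 1272 VA.
Step 10 — Power factor: PF = P/|S| = 0.9579 (lagging).

(a) P = 1219 W  (b) Q = 365.2 VAR  (c) S = 1272 VA  (d) PF = 0.9579 (lagging)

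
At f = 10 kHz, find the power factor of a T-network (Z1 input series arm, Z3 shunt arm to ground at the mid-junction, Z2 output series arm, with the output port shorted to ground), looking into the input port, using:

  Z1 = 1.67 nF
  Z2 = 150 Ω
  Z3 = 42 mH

Step 1 — Angular frequency: ω = 2π·f = 2π·1e+04 = 6.283e+04 rad/s.
Step 2 — Component impedances:
  Z1: Z = 1/(jωC) = -j/(ω·C) = 0 - j9530 Ω
  Z2: Z = R = 150 Ω
  Z3: Z = jωL = j·6.283e+04·0.042 = 0 + j2639 Ω
Step 3 — With the output port shorted to ground, the output series arm Z2 runs from the junction to ground; the shunt arm Z3 also runs from the junction to ground. They appear in parallel: Z3 || Z2 = 149.5 + j8.499 Ω.
Step 4 — Series with input arm Z1: Z_in = Z1 + (Z3 || Z2) = 149.5 - j9522 Ω = 9523∠-89.1° Ω.
Step 5 — Power factor: PF = cos(φ) = Re(Z)/|Z| = 149.5/9523 = 0.0157.
Step 6 — Type: Im(Z) = -9522 ⇒ leading (phase φ = -89.1°).

PF = 0.0157 (leading, φ = -89.1°)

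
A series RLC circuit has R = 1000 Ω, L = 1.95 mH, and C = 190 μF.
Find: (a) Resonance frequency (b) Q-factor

Step 1 — Resonance condition Im(Z)=0 gives ω₀ = 1/√(LC).
Step 2 — ω₀ = 1/√(0.00195·0.00019) = 1643 rad/s.
Step 3 — f₀ = ω₀/(2π) = 261.5 Hz.
Step 4 — Series Q: Q = ω₀L/R = 1643·0.00195/1000 = 0.003204.

(a) f₀ = 261.5 Hz  (b) Q = 0.003204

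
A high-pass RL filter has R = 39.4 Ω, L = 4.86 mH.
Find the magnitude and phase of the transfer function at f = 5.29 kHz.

Step 1 — Angular frequency: ω = 2π·5290 = 3.324e+04 rad/s.
Step 2 — Transfer function: H(jω) = jωL/(R + jωL).
Step 3 — Numerator jωL = j·161.5; denominator R + jωL = 39.4 + j161.5.
Step 4 — H = 0.9438 + j0.2302.
Step 5 — Magnitude: |H| = 0.9715 (-0.3 dB); phase: φ = 13.7°.

|H| = 0.9715 (-0.3 dB), φ = 13.7°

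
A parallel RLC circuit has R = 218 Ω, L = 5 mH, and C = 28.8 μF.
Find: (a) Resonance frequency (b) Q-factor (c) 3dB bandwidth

Step 1 — Resonance: ω₀ = 1/√(LC) = 1/√(0.005·2.88e-05) = 2635 rad/s.
Step 2 — f₀ = ω₀/(2π) = 419.4 Hz.
Step 3 — Parallel Q: Q = R/(ω₀L) = 218/(2635·0.005) = 16.55.
Step 4 — Bandwidth: Δω = ω₀/Q = 159.3 rad/s; BW = Δω/(2π) = 25.35 Hz.

(a) f₀ = 419.4 Hz  (b) Q = 16.55  (c) BW = 25.35 Hz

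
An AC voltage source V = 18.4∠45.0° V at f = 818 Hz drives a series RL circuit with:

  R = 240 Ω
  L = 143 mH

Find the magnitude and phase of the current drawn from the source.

Step 1 — Angular frequency: ω = 2π·f = 2π·818 = 5140 rad/s.
Step 2 — Component impedances:
  R: Z = R = 240 Ω
  L: Z = jωL = j·5140·0.143 = 0 + j735 Ω
Step 3 — Series combination: Z_total = R + L = 240 + j735 Ω = 773.2∠71.9° Ω.
Step 4 — Source phasor: V = 18.4∠45.0° V = 13.01 + j13.01 V.
Step 5 — Ohm's law: I = V / Z_total = (13.01 + j13.01) / (240 + j735) = 0.02122 - j0.01077 A.
Step 6 — Convert to polar: |I| = 0.0238 A, ∠I = -26.9°.

I = 0.0238∠-26.9° A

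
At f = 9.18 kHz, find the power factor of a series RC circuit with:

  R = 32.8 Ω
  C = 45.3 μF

Step 1 — Angular frequency: ω = 2π·f = 2π·9180 = 5.768e+04 rad/s.
Step 2 — Component impedances:
  R: Z = R = 32.8 Ω
  C: Z = 1/(jωC) = -j/(ω·C) = 0 - j0.3827 Ω
Step 3 — Series combination: Z_total = R + C = 32.8 - j0.3827 Ω = 32.8∠-0.7° Ω.
Step 4 — Power factor: PF = cos(φ) = Re(Z)/|Z| = 32.8/32.802 = 0.9999.
Step 5 — Type: Im(Z) = -0.3827 ⇒ leading (phase φ = -0.7°).

PF = 0.9999 (leading, φ = -0.7°)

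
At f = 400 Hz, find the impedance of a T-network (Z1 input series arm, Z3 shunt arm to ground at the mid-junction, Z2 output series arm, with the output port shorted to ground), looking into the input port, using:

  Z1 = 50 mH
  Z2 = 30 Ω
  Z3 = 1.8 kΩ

Step 1 — Angular frequency: ω = 2π·f = 2π·400 = 2513 rad/s.
Step 2 — Component impedances:
  Z1: Z = jωL = j·2513·0.05 = 0 + j125.7 Ω
  Z2: Z = R = 30 Ω
  Z3: Z = R = 1800 Ω
Step 3 — With the output port shorted to ground, the output series arm Z2 runs from the junction to ground; the shunt arm Z3 also runs from the junction to ground. They appear in parallel: Z3 || Z2 = 29.51 Ω.
Step 4 — Series with input arm Z1: Z_in = Z1 + (Z3 || Z2) = 29.51 + j125.7 Ω = 129.1∠76.8° Ω.

Z = 29.51 + j125.7 Ω = 129.1∠76.8° Ω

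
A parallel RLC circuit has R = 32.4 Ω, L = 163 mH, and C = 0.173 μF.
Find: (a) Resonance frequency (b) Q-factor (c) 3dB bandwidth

Step 1 — Resonance: ω₀ = 1/√(LC) = 1/√(0.163·1.73e-07) = 5955 rad/s.
Step 2 — f₀ = ω₀/(2π) = 947.8 Hz.
Step 3 — Parallel Q: Q = R/(ω₀L) = 32.4/(5955·0.163) = 0.03338.
Step 4 — Bandwidth: Δω = ω₀/Q = 1.784e+05 rad/s; BW = Δω/(2π) = 2.839e+04 Hz.

(a) f₀ = 947.8 Hz  (b) Q = 0.03338  (c) BW = 2.839e+04 Hz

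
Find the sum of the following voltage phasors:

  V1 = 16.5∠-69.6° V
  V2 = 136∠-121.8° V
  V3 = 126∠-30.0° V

Step 1 — Convert each phasor to rectangular form:
  V1 = 16.5·(cos(-69.6°) + j·sin(-69.6°)) = 5.751 - j15.47 V
  V2 = 136·(cos(-121.8°) + j·sin(-121.8°)) = -71.67 - j115.6 V
  V3 = 126·(cos(-30.0°) + j·sin(-30.0°)) = 109.1 - j63 V
Step 2 — Sum components: V_total = 43.2 - j194.1 V.
Step 3 — Convert to polar: |V_total| = 198.8 V, ∠V_total = -77.4°.

V_total = 198.8∠-77.4° V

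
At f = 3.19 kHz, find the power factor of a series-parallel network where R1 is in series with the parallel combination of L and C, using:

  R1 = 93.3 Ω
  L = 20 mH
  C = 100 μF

Step 1 — Angular frequency: ω = 2π·f = 2π·3190 = 2.004e+04 rad/s.
Step 2 — Component impedances:
  R1: Z = R = 93.3 Ω
  L: Z = jωL = j·2.004e+04·0.02 = 0 + j400.9 Ω
  C: Z = 1/(jωC) = -j/(ω·C) = 0 - j0.4989 Ω
Step 3 — Parallel branch: L || C = 1/(1/L + 1/C) = 0 - j0.4995 Ω.
Step 4 — Series with R1: Z_total = R1 + (L || C) = 93.3 - j0.4995 Ω = 93.3∠-0.3° Ω.
Step 5 — Power factor: PF = cos(φ) = Re(Z)/|Z| = 93.3/93.3 = 1.
Step 6 — Type: Im(Z) = -0.4995 ⇒ leading (phase φ = -0.3°).

PF = 1 (leading, φ = -0.3°)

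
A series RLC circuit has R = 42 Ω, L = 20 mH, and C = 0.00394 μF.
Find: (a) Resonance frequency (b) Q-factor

Step 1 — Resonance condition Im(Z)=0 gives ω₀ = 1/√(LC).
Step 2 — ω₀ = 1/√(0.02·3.94e-09) = 1.127e+05 rad/s.
Step 3 — f₀ = ω₀/(2π) = 1.793e+04 Hz.
Step 4 — Series Q: Q = ω₀L/R = 1.127e+05·0.02/42 = 53.64.

(a) f₀ = 1.793e+04 Hz  (b) Q = 53.64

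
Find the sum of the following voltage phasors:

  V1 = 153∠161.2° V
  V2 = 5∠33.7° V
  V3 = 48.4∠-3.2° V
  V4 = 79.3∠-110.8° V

Step 1 — Convert each phasor to rectangular form:
  V1 = 153·(cos(161.2°) + j·sin(161.2°)) = -144.8 + j49.31 V
  V2 = 5·(cos(33.7°) + j·sin(33.7°)) = 4.16 + j2.774 V
  V3 = 48.4·(cos(-3.2°) + j·sin(-3.2°)) = 48.32 - j2.702 V
  V4 = 79.3·(cos(-110.8°) + j·sin(-110.8°)) = -28.16 - j74.13 V
Step 2 — Sum components: V_total = -120.5 - j24.75 V.
Step 3 — Convert to polar: |V_total| = 123 V, ∠V_total = -168.4°.

V_total = 123∠-168.4° V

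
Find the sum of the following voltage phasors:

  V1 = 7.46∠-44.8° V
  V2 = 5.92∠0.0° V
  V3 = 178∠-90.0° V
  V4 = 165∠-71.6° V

Step 1 — Convert each phasor to rectangular form:
  V1 = 7.46·(cos(-44.8°) + j·sin(-44.8°)) = 5.293 - j5.257 V
  V2 = 5.92·(cos(0.0°) + j·sin(0.0°)) = 5.92 V
  V3 = 178·(cos(-90.0°) + j·sin(-90.0°)) = 0 - j178 V
  V4 = 165·(cos(-71.6°) + j·sin(-71.6°)) = 52.08 - j156.6 V
Step 2 — Sum components: V_total = 63.3 - j339.8 V.
Step 3 — Convert to polar: |V_total| = 345.7 V, ∠V_total = -79.4°.

V_total = 345.7∠-79.4° V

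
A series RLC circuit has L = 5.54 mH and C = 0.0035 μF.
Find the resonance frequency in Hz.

Step 1 — Resonance condition Im(Z)=0 gives ω₀ = 1/√(LC).
Step 2 — ω₀ = 1/√(0.00554·3.5e-09) = 2.271e+05 rad/s.
Step 3 — f₀ = ω₀/(2π) = 3.614e+04 Hz.

f₀ = 3.614e+04 Hz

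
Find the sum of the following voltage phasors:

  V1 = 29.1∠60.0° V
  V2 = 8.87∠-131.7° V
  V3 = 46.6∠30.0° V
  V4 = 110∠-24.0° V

Step 1 — Convert each phasor to rectangular form:
  V1 = 29.1·(cos(60.0°) + j·sin(60.0°)) = 14.55 + j25.2 V
  V2 = 8.87·(cos(-131.7°) + j·sin(-131.7°)) = -5.901 - j6.623 V
  V3 = 46.6·(cos(30.0°) + j·sin(30.0°)) = 40.36 + j23.3 V
  V4 = 110·(cos(-24.0°) + j·sin(-24.0°)) = 100.5 - j44.74 V
Step 2 — Sum components: V_total = 149.5 - j2.862 V.
Step 3 — Convert to polar: |V_total| = 149.5 V, ∠V_total = -1.1°.

V_total = 149.5∠-1.1° V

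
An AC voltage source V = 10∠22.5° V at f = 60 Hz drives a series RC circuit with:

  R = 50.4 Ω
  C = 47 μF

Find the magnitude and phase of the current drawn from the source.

Step 1 — Angular frequency: ω = 2π·f = 2π·60 = 377 rad/s.
Step 2 — Component impedances:
  R: Z = R = 50.4 Ω
  C: Z = 1/(jωC) = -j/(ω·C) = 0 - j56.44 Ω
Step 3 — Series combination: Z_total = R + C = 50.4 - j56.44 Ω = 75.67∠-48.2° Ω.
Step 4 — Source phasor: V = 10∠22.5° V = 9.239 + j3.827 V.
Step 5 — Ohm's law: I = V / Z_total = (9.239 + j3.827) / (50.4 - j56.44) = 0.04361 + j0.1248 A.
Step 6 — Convert to polar: |I| = 0.1322 A, ∠I = 70.7°.

I = 0.1322∠70.7° A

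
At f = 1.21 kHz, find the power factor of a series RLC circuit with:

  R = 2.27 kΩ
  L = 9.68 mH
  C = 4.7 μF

Step 1 — Angular frequency: ω = 2π·f = 2π·1210 = 7603 rad/s.
Step 2 — Component impedances:
  R: Z = R = 2270 Ω
  L: Z = jωL = j·7603·0.00968 = 0 + j73.59 Ω
  C: Z = 1/(jωC) = -j/(ω·C) = 0 - j27.99 Ω
Step 3 — Series combination: Z_total = R + L + C = 2270 + j45.61 Ω = 2270∠1.2° Ω.
Step 4 — Power factor: PF = cos(φ) = Re(Z)/|Z| = 2270/2270.5 = 0.9998.
Step 5 — Type: Im(Z) = 45.61 ⇒ lagging (phase φ = 1.2°).

PF = 0.9998 (lagging, φ = 1.2°)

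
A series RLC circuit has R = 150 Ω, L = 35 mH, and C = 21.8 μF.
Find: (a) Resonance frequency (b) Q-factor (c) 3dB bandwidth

Step 1 — Resonance condition Im(Z)=0 gives ω₀ = 1/√(LC).
Step 2 — ω₀ = 1/√(0.035·2.18e-05) = 1145 rad/s.
Step 3 — f₀ = ω₀/(2π) = 182.2 Hz.
Step 4 — Series Q: Q = ω₀L/R = 1145·0.035/150 = 0.2671.
Step 5 — 3dB bandwidth: Δω = ω₀/Q = 4286 rad/s; BW = Δω/(2π) = 682.1 Hz.

(a) f₀ = 182.2 Hz  (b) Q = 0.2671  (c) BW = 682.1 Hz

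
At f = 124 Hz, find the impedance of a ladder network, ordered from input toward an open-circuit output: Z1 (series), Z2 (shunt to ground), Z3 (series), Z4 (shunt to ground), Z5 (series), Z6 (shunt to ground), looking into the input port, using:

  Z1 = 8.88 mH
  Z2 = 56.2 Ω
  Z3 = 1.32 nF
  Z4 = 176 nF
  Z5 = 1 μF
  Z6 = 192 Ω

Step 1 — Angular frequency: ω = 2π·f = 2π·124 = 779.1 rad/s.
Step 2 — Component impedances:
  Z1: Z = jωL = j·779.1·0.00888 = 0 + j6.919 Ω
  Z2: Z = R = 56.2 Ω
  Z3: Z = 1/(jωC) = -j/(ω·C) = 0 - j9.724e+05 Ω
  Z4: Z = 1/(jωC) = -j/(ω·C) = 0 - j7293 Ω
  Z5: Z = 1/(jωC) = -j/(ω·C) = 0 - j1284 Ω
  Z6: Z = R = 192 Ω
Step 3 — Ladder network (open output): work backward from the far end, alternating series and parallel combinations. Z_in = 56.2 + j6.915 Ω = 56.62∠7.0° Ω.

Z = 56.2 + j6.915 Ω = 56.62∠7.0° Ω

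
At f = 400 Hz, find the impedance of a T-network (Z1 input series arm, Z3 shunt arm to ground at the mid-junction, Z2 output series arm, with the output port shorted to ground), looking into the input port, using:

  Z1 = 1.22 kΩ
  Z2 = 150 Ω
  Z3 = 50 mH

Step 1 — Angular frequency: ω = 2π·f = 2π·400 = 2513 rad/s.
Step 2 — Component impedances:
  Z1: Z = R = 1220 Ω
  Z2: Z = R = 150 Ω
  Z3: Z = jωL = j·2513·0.05 = 0 + j125.7 Ω
Step 3 — With the output port shorted to ground, the output series arm Z2 runs from the junction to ground; the shunt arm Z3 also runs from the junction to ground. They appear in parallel: Z3 || Z2 = 61.86 + j73.84 Ω.
Step 4 — Series with input arm Z1: Z_in = Z1 + (Z3 || Z2) = 1282 + j73.84 Ω = 1284∠3.3° Ω.

Z = 1282 + j73.84 Ω = 1284∠3.3° Ω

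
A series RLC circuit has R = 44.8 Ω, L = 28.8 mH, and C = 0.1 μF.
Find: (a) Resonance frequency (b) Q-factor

Step 1 — Resonance condition Im(Z)=0 gives ω₀ = 1/√(LC).
Step 2 — ω₀ = 1/√(0.0288·1e-07) = 1.863e+04 rad/s.
Step 3 — f₀ = ω₀/(2π) = 2966 Hz.
Step 4 — Series Q: Q = ω₀L/R = 1.863e+04·0.0288/44.8 = 11.98.

(a) f₀ = 2966 Hz  (b) Q = 11.98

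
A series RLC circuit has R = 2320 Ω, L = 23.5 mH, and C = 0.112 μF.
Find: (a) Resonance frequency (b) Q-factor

Step 1 — Resonance condition Im(Z)=0 gives ω₀ = 1/√(LC).
Step 2 — ω₀ = 1/√(0.0235·1.12e-07) = 1.949e+04 rad/s.
Step 3 — f₀ = ω₀/(2π) = 3102 Hz.
Step 4 — Series Q: Q = ω₀L/R = 1.949e+04·0.0235/2320 = 0.1974.

(a) f₀ = 3102 Hz  (b) Q = 0.1974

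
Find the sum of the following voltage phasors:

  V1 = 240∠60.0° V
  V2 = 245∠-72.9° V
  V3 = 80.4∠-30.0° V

Step 1 — Convert each phasor to rectangular form:
  V1 = 240·(cos(60.0°) + j·sin(60.0°)) = 120 + j207.8 V
  V2 = 245·(cos(-72.9°) + j·sin(-72.9°)) = 72.04 - j234.2 V
  V3 = 80.4·(cos(-30.0°) + j·sin(-30.0°)) = 69.63 - j40.2 V
Step 2 — Sum components: V_total = 261.7 - j66.52 V.
Step 3 — Convert to polar: |V_total| = 270 V, ∠V_total = -14.3°.

V_total = 270∠-14.3° V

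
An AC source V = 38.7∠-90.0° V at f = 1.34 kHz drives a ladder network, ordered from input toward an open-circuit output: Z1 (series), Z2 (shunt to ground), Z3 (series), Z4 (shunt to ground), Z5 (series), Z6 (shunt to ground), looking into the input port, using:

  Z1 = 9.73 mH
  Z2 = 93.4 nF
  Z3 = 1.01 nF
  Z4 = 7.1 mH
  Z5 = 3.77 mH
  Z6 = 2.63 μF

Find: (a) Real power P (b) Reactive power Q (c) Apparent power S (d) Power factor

Step 1 — Angular frequency: ω = 2π·f = 2π·1340 = 8419 rad/s.
Step 2 — Component impedances:
  Z1: Z = jωL = j·8419·0.00973 = 0 + j81.92 Ω
  Z2: Z = 1/(jωC) = -j/(ω·C) = 0 - j1272 Ω
  Z3: Z = 1/(jωC) = -j/(ω·C) = 0 - j1.176e+05 Ω
  Z4: Z = jωL = j·8419·0.0071 = 0 + j59.78 Ω
  Z5: Z = jωL = j·8419·0.00377 = 0 + j31.74 Ω
  Z6: Z = 1/(jωC) = -j/(ω·C) = 0 - j45.16 Ω
Step 3 — Ladder network (open output): work backward from the far end, alternating series and parallel combinations. Z_in = 0 - j1176 Ω = 1176∠-90.0° Ω.
Step 4 — Source phasor: V = 38.7∠-90.0° V = 0 - j38.7 V.
Step 5 — Current: I = V / Z = 0.0329 A = 0.0329∠0.0° A.
Step 6 — Complex power: S = V·I* = 0 - j1.273 VA.
Step 7 — Real power: P = Re(S) = 0 W.
Step 8 — Reactive power: Q = Im(S) = -1.273 VAR.
Step 9 — Apparent power: |S| = 1.273 VA.
Step 10 — Power factor: PF = P/|S| = 0 (leading).

(a) P = 0 W  (b) Q = -1.273 VAR  (c) S = 1.273 VA  (d) PF = 0 (leading)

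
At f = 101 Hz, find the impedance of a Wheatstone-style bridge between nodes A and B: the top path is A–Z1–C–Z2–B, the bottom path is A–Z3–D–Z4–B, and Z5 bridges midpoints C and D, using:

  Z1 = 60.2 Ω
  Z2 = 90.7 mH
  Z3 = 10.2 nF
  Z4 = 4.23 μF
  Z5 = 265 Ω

Step 1 — Angular frequency: ω = 2π·f = 2π·101 = 634.6 rad/s.
Step 2 — Component impedances:
  Z1: Z = R = 60.2 Ω
  Z2: Z = jωL = j·634.6·0.0907 = 0 + j57.56 Ω
  Z3: Z = 1/(jωC) = -j/(ω·C) = 0 - j1.545e+05 Ω
  Z4: Z = 1/(jωC) = -j/(ω·C) = 0 - j372.5 Ω
  Z5: Z = R = 265 Ω
Step 3 — Bridge requires nodal analysis (the Z5 bridge couples midpoints C and D, so the two paths cannot be reduced to a simple series/parallel combination). Setting node B to ground and injecting 1 A at node A, the 3-node admittance system at A, C, D solves to V_A = Z_AB = 65.39 + j63.71 Ω = 91.3∠44.3° Ω.

Z = 65.39 + j63.71 Ω = 91.3∠44.3° Ω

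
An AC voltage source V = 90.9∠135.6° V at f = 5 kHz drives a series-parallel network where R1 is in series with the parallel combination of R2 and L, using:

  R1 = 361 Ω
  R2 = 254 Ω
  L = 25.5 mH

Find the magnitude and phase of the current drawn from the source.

Step 1 — Angular frequency: ω = 2π·f = 2π·5000 = 3.142e+04 rad/s.
Step 2 — Component impedances:
  R1: Z = R = 361 Ω
  R2: Z = R = 254 Ω
  L: Z = jωL = j·3.142e+04·0.0255 = 0 + j801.1 Ω
Step 3 — Parallel branch: R2 || L = 1/(1/R2 + 1/L) = 230.8 + j73.18 Ω.
Step 4 — Series with R1: Z_total = R1 + (R2 || L) = 591.8 + j73.18 Ω = 596.3∠7.0° Ω.
Step 5 — Source phasor: V = 90.9∠135.6° V = -64.95 + j63.6 V.
Step 6 — Ohm's law: I = V / Z_total = (-64.95 + j63.6) / (591.8 + j73.18) = -0.095 + j0.1192 A.
Step 7 — Convert to polar: |I| = 0.1524 A, ∠I = 128.6°.

I = 0.1524∠128.6° A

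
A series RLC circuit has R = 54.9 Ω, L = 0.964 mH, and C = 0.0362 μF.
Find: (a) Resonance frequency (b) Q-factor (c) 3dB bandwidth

Step 1 — Resonance condition Im(Z)=0 gives ω₀ = 1/√(LC).
Step 2 — ω₀ = 1/√(0.000964·3.62e-08) = 1.693e+05 rad/s.
Step 3 — f₀ = ω₀/(2π) = 2.694e+04 Hz.
Step 4 — Series Q: Q = ω₀L/R = 1.693e+05·0.000964/54.9 = 2.972.
Step 5 — 3dB bandwidth: Δω = ω₀/Q = 5.695e+04 rad/s; BW = Δω/(2π) = 9064 Hz.

(a) f₀ = 2.694e+04 Hz  (b) Q = 2.972  (c) BW = 9064 Hz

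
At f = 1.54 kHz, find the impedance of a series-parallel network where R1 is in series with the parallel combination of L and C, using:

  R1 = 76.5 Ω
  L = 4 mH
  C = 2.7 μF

Step 1 — Angular frequency: ω = 2π·f = 2π·1540 = 9676 rad/s.
Step 2 — Component impedances:
  R1: Z = R = 76.5 Ω
  L: Z = jωL = j·9676·0.004 = 0 + j38.7 Ω
  C: Z = 1/(jωC) = -j/(ω·C) = 0 - j38.28 Ω
Step 3 — Parallel branch: L || C = 1/(1/L + 1/C) = 0 - j3464 Ω.
Step 4 — Series with R1: Z_total = R1 + (L || C) = 76.5 - j3464 Ω = 3465∠-88.7° Ω.

Z = 76.5 - j3464 Ω = 3465∠-88.7° Ω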